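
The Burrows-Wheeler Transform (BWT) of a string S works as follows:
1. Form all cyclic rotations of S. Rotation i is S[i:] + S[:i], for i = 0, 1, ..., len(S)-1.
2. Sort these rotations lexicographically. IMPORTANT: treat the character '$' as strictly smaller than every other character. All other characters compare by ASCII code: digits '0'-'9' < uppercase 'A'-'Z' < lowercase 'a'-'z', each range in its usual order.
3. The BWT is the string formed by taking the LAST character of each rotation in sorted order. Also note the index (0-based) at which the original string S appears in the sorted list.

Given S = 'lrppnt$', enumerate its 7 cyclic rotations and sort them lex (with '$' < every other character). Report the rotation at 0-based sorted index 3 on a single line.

Answer: pnt$lrp

Derivation:
All 7 rotations (rotation i = S[i:]+S[:i]):
  rot[0] = lrppnt$
  rot[1] = rppnt$l
  rot[2] = ppnt$lr
  rot[3] = pnt$lrp
  rot[4] = nt$lrpp
  rot[5] = t$lrppn
  rot[6] = $lrppnt
Sorted (with $ < everything):
  sorted[0] = $lrppnt
  sorted[1] = lrppnt$
  sorted[2] = nt$lrpp
  sorted[3] = pnt$lrp
  sorted[4] = ppnt$lr
  sorted[5] = rppnt$l
  sorted[6] = t$lrppn
sorted[3] = pnt$lrp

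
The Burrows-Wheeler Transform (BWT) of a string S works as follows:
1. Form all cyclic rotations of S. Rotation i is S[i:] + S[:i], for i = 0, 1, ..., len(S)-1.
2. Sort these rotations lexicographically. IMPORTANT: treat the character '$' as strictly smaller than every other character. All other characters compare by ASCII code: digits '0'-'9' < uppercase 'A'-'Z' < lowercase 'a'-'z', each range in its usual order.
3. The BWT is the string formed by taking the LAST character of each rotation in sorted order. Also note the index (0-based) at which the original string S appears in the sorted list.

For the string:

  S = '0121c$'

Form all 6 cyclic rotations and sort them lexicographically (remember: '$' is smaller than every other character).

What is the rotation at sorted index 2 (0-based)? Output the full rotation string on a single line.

Answer: 121c$0

Derivation:
All 6 rotations (rotation i = S[i:]+S[:i]):
  rot[0] = 0121c$
  rot[1] = 121c$0
  rot[2] = 21c$01
  rot[3] = 1c$012
  rot[4] = c$0121
  rot[5] = $0121c
Sorted (with $ < everything):
  sorted[0] = $0121c
  sorted[1] = 0121c$
  sorted[2] = 121c$0
  sorted[3] = 1c$012
  sorted[4] = 21c$01
  sorted[5] = c$0121
sorted[2] = 121c$0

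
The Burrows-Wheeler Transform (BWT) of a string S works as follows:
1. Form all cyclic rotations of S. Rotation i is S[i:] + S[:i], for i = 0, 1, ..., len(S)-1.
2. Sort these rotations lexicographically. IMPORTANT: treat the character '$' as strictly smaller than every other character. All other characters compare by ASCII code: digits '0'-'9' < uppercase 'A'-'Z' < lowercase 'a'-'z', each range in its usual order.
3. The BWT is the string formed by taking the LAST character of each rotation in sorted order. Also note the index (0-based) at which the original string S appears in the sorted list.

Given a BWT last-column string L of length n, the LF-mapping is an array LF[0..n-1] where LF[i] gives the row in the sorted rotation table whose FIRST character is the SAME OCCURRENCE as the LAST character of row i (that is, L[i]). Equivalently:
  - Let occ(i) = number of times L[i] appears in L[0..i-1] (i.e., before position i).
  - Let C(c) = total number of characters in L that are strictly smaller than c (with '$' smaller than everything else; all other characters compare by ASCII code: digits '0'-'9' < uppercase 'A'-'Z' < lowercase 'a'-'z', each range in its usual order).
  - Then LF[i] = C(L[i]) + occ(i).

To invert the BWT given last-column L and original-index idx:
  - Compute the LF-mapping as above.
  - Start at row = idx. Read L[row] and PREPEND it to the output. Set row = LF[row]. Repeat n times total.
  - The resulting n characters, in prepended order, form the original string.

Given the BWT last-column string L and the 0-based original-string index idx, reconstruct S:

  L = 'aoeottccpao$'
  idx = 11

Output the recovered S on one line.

Answer: teapotcocoa$

Derivation:
LF mapping: 1 6 5 7 10 11 3 4 9 2 8 0
Walk LF starting at row 11, prepending L[row]:
  step 1: row=11, L[11]='$', prepend. Next row=LF[11]=0
  step 2: row=0, L[0]='a', prepend. Next row=LF[0]=1
  step 3: row=1, L[1]='o', prepend. Next row=LF[1]=6
  step 4: row=6, L[6]='c', prepend. Next row=LF[6]=3
  step 5: row=3, L[3]='o', prepend. Next row=LF[3]=7
  step 6: row=7, L[7]='c', prepend. Next row=LF[7]=4
  step 7: row=4, L[4]='t', prepend. Next row=LF[4]=10
  step 8: row=10, L[10]='o', prepend. Next row=LF[10]=8
  step 9: row=8, L[8]='p', prepend. Next row=LF[8]=9
  step 10: row=9, L[9]='a', prepend. Next row=LF[9]=2
  step 11: row=2, L[2]='e', prepend. Next row=LF[2]=5
  step 12: row=5, L[5]='t', prepend. Next row=LF[5]=11
Reversed output: teapotcocoa$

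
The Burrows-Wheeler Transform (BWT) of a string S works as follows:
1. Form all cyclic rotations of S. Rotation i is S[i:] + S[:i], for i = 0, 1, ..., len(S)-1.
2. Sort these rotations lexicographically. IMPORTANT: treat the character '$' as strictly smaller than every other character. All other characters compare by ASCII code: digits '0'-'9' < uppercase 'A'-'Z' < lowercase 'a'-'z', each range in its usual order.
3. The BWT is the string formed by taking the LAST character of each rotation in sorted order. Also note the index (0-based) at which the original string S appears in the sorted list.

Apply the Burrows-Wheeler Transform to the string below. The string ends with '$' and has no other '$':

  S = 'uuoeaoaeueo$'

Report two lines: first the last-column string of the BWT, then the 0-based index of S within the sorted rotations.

Answer: ooeouaeaueu$
11

Derivation:
All 12 rotations (rotation i = S[i:]+S[:i]):
  rot[0] = uuoeaoaeueo$
  rot[1] = uoeaoaeueo$u
  rot[2] = oeaoaeueo$uu
  rot[3] = eaoaeueo$uuo
  rot[4] = aoaeueo$uuoe
  rot[5] = oaeueo$uuoea
  rot[6] = aeueo$uuoeao
  rot[7] = eueo$uuoeaoa
  rot[8] = ueo$uuoeaoae
  rot[9] = eo$uuoeaoaeu
  rot[10] = o$uuoeaoaeue
  rot[11] = $uuoeaoaeueo
Sorted (with $ < everything):
  sorted[0] = $uuoeaoaeueo  (last char: 'o')
  sorted[1] = aeueo$uuoeao  (last char: 'o')
  sorted[2] = aoaeueo$uuoe  (last char: 'e')
  sorted[3] = eaoaeueo$uuo  (last char: 'o')
  sorted[4] = eo$uuoeaoaeu  (last char: 'u')
  sorted[5] = eueo$uuoeaoa  (last char: 'a')
  sorted[6] = o$uuoeaoaeue  (last char: 'e')
  sorted[7] = oaeueo$uuoea  (last char: 'a')
  sorted[8] = oeaoaeueo$uu  (last char: 'u')
  sorted[9] = ueo$uuoeaoae  (last char: 'e')
  sorted[10] = uoeaoaeueo$u  (last char: 'u')
  sorted[11] = uuoeaoaeueo$  (last char: '$')
Last column: ooeouaeaueu$
Original string S is at sorted index 11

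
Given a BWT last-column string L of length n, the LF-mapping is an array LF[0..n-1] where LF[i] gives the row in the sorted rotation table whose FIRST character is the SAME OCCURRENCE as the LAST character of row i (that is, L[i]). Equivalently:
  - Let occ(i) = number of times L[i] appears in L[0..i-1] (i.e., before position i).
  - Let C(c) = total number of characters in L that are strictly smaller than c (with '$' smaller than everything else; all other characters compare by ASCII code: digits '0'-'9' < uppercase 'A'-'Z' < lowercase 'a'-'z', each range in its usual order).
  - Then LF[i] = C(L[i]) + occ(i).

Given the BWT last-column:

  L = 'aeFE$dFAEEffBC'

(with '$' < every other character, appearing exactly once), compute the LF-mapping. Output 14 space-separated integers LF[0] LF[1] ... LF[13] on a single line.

Answer: 9 11 7 4 0 10 8 1 5 6 12 13 2 3

Derivation:
Char counts: '$':1, 'A':1, 'B':1, 'C':1, 'E':3, 'F':2, 'a':1, 'd':1, 'e':1, 'f':2
C (first-col start): C('$')=0, C('A')=1, C('B')=2, C('C')=3, C('E')=4, C('F')=7, C('a')=9, C('d')=10, C('e')=11, C('f')=12
L[0]='a': occ=0, LF[0]=C('a')+0=9+0=9
L[1]='e': occ=0, LF[1]=C('e')+0=11+0=11
L[2]='F': occ=0, LF[2]=C('F')+0=7+0=7
L[3]='E': occ=0, LF[3]=C('E')+0=4+0=4
L[4]='$': occ=0, LF[4]=C('$')+0=0+0=0
L[5]='d': occ=0, LF[5]=C('d')+0=10+0=10
L[6]='F': occ=1, LF[6]=C('F')+1=7+1=8
L[7]='A': occ=0, LF[7]=C('A')+0=1+0=1
L[8]='E': occ=1, LF[8]=C('E')+1=4+1=5
L[9]='E': occ=2, LF[9]=C('E')+2=4+2=6
L[10]='f': occ=0, LF[10]=C('f')+0=12+0=12
L[11]='f': occ=1, LF[11]=C('f')+1=12+1=13
L[12]='B': occ=0, LF[12]=C('B')+0=2+0=2
L[13]='C': occ=0, LF[13]=C('C')+0=3+0=3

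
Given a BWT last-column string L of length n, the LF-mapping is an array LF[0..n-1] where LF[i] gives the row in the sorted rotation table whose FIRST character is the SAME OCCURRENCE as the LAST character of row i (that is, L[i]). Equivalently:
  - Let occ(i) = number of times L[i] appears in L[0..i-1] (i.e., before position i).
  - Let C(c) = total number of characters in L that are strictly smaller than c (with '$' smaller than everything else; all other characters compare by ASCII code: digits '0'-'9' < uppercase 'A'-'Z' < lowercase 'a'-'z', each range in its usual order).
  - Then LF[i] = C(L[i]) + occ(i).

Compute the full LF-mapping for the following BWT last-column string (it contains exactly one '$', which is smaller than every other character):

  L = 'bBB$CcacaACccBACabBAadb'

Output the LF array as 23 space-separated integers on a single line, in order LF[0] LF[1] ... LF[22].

Answer: 15 4 5 0 8 18 11 19 12 1 9 20 21 6 2 10 13 16 7 3 14 22 17

Derivation:
Char counts: '$':1, 'A':3, 'B':4, 'C':3, 'a':4, 'b':3, 'c':4, 'd':1
C (first-col start): C('$')=0, C('A')=1, C('B')=4, C('C')=8, C('a')=11, C('b')=15, C('c')=18, C('d')=22
L[0]='b': occ=0, LF[0]=C('b')+0=15+0=15
L[1]='B': occ=0, LF[1]=C('B')+0=4+0=4
L[2]='B': occ=1, LF[2]=C('B')+1=4+1=5
L[3]='$': occ=0, LF[3]=C('$')+0=0+0=0
L[4]='C': occ=0, LF[4]=C('C')+0=8+0=8
L[5]='c': occ=0, LF[5]=C('c')+0=18+0=18
L[6]='a': occ=0, LF[6]=C('a')+0=11+0=11
L[7]='c': occ=1, LF[7]=C('c')+1=18+1=19
L[8]='a': occ=1, LF[8]=C('a')+1=11+1=12
L[9]='A': occ=0, LF[9]=C('A')+0=1+0=1
L[10]='C': occ=1, LF[10]=C('C')+1=8+1=9
L[11]='c': occ=2, LF[11]=C('c')+2=18+2=20
L[12]='c': occ=3, LF[12]=C('c')+3=18+3=21
L[13]='B': occ=2, LF[13]=C('B')+2=4+2=6
L[14]='A': occ=1, LF[14]=C('A')+1=1+1=2
L[15]='C': occ=2, LF[15]=C('C')+2=8+2=10
L[16]='a': occ=2, LF[16]=C('a')+2=11+2=13
L[17]='b': occ=1, LF[17]=C('b')+1=15+1=16
L[18]='B': occ=3, LF[18]=C('B')+3=4+3=7
L[19]='A': occ=2, LF[19]=C('A')+2=1+2=3
L[20]='a': occ=3, LF[20]=C('a')+3=11+3=14
L[21]='d': occ=0, LF[21]=C('d')+0=22+0=22
L[22]='b': occ=2, LF[22]=C('b')+2=15+2=17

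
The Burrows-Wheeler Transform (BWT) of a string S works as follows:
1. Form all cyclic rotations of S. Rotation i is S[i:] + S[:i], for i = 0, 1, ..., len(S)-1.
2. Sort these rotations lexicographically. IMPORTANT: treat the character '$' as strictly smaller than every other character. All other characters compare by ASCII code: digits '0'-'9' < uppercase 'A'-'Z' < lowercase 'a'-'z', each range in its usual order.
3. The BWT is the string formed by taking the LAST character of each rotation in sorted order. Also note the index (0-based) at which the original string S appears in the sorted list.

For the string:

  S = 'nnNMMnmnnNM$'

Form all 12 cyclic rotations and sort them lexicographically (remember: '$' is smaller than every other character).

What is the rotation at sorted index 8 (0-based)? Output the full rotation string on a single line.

Answer: nNMMnmnnNM$n

Derivation:
All 12 rotations (rotation i = S[i:]+S[:i]):
  rot[0] = nnNMMnmnnNM$
  rot[1] = nNMMnmnnNM$n
  rot[2] = NMMnmnnNM$nn
  rot[3] = MMnmnnNM$nnN
  rot[4] = MnmnnNM$nnNM
  rot[5] = nmnnNM$nnNMM
  rot[6] = mnnNM$nnNMMn
  rot[7] = nnNM$nnNMMnm
  rot[8] = nNM$nnNMMnmn
  rot[9] = NM$nnNMMnmnn
  rot[10] = M$nnNMMnmnnN
  rot[11] = $nnNMMnmnnNM
Sorted (with $ < everything):
  sorted[0] = $nnNMMnmnnNM
  sorted[1] = M$nnNMMnmnnN
  sorted[2] = MMnmnnNM$nnN
  sorted[3] = MnmnnNM$nnNM
  sorted[4] = NM$nnNMMnmnn
  sorted[5] = NMMnmnnNM$nn
  sorted[6] = mnnNM$nnNMMn
  sorted[7] = nNM$nnNMMnmn
  sorted[8] = nNMMnmnnNM$n
  sorted[9] = nmnnNM$nnNMM
  sorted[10] = nnNM$nnNMMnm
  sorted[11] = nnNMMnmnnNM$
sorted[8] = nNMMnmnnNM$n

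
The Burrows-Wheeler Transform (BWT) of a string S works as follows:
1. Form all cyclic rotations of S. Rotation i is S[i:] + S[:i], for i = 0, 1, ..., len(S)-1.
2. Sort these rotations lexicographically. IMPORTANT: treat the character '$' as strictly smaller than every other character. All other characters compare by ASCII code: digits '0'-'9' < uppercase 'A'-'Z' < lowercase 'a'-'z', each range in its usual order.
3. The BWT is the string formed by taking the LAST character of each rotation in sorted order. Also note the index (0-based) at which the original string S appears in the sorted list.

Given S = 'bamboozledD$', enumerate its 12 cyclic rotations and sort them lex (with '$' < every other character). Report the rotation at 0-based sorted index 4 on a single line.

Answer: boozledD$bam

Derivation:
All 12 rotations (rotation i = S[i:]+S[:i]):
  rot[0] = bamboozledD$
  rot[1] = amboozledD$b
  rot[2] = mboozledD$ba
  rot[3] = boozledD$bam
  rot[4] = oozledD$bamb
  rot[5] = ozledD$bambo
  rot[6] = zledD$bamboo
  rot[7] = ledD$bambooz
  rot[8] = edD$bamboozl
  rot[9] = dD$bamboozle
  rot[10] = D$bamboozled
  rot[11] = $bamboozledD
Sorted (with $ < everything):
  sorted[0] = $bamboozledD
  sorted[1] = D$bamboozled
  sorted[2] = amboozledD$b
  sorted[3] = bamboozledD$
  sorted[4] = boozledD$bam
  sorted[5] = dD$bamboozle
  sorted[6] = edD$bamboozl
  sorted[7] = ledD$bambooz
  sorted[8] = mboozledD$ba
  sorted[9] = oozledD$bamb
  sorted[10] = ozledD$bambo
  sorted[11] = zledD$bamboo
sorted[4] = boozledD$bam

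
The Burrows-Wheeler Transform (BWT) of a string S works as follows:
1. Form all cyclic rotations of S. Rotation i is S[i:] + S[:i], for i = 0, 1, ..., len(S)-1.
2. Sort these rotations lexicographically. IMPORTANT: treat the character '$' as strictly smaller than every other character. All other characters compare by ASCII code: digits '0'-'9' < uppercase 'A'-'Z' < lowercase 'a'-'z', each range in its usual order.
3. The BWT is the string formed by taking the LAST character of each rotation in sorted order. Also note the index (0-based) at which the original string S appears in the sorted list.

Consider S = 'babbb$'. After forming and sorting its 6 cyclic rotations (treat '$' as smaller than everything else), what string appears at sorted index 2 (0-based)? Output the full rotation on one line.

Answer: b$babb

Derivation:
All 6 rotations (rotation i = S[i:]+S[:i]):
  rot[0] = babbb$
  rot[1] = abbb$b
  rot[2] = bbb$ba
  rot[3] = bb$bab
  rot[4] = b$babb
  rot[5] = $babbb
Sorted (with $ < everything):
  sorted[0] = $babbb
  sorted[1] = abbb$b
  sorted[2] = b$babb
  sorted[3] = babbb$
  sorted[4] = bb$bab
  sorted[5] = bbb$ba
sorted[2] = b$babb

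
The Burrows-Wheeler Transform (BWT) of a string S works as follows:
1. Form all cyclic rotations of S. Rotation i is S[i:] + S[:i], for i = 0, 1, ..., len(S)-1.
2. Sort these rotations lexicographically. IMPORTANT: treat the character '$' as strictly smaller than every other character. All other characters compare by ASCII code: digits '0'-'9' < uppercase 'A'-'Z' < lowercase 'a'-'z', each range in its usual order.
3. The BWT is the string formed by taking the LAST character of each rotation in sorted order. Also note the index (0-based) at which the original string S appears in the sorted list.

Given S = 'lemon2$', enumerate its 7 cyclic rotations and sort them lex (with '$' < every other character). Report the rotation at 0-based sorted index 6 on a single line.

Answer: on2$lem

Derivation:
All 7 rotations (rotation i = S[i:]+S[:i]):
  rot[0] = lemon2$
  rot[1] = emon2$l
  rot[2] = mon2$le
  rot[3] = on2$lem
  rot[4] = n2$lemo
  rot[5] = 2$lemon
  rot[6] = $lemon2
Sorted (with $ < everything):
  sorted[0] = $lemon2
  sorted[1] = 2$lemon
  sorted[2] = emon2$l
  sorted[3] = lemon2$
  sorted[4] = mon2$le
  sorted[5] = n2$lemo
  sorted[6] = on2$lem
sorted[6] = on2$lem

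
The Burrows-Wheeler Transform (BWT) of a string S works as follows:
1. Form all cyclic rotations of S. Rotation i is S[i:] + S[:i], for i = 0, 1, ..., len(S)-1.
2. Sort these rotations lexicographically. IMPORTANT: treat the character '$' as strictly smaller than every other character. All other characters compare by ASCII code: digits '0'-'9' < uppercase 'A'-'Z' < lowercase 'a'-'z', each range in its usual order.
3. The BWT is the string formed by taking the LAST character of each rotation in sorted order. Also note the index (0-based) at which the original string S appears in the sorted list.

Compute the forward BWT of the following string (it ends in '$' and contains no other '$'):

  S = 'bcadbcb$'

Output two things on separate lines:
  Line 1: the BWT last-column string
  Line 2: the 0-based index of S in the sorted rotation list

Answer: bcc$dbba
3

Derivation:
All 8 rotations (rotation i = S[i:]+S[:i]):
  rot[0] = bcadbcb$
  rot[1] = cadbcb$b
  rot[2] = adbcb$bc
  rot[3] = dbcb$bca
  rot[4] = bcb$bcad
  rot[5] = cb$bcadb
  rot[6] = b$bcadbc
  rot[7] = $bcadbcb
Sorted (with $ < everything):
  sorted[0] = $bcadbcb  (last char: 'b')
  sorted[1] = adbcb$bc  (last char: 'c')
  sorted[2] = b$bcadbc  (last char: 'c')
  sorted[3] = bcadbcb$  (last char: '$')
  sorted[4] = bcb$bcad  (last char: 'd')
  sorted[5] = cadbcb$b  (last char: 'b')
  sorted[6] = cb$bcadb  (last char: 'b')
  sorted[7] = dbcb$bca  (last char: 'a')
Last column: bcc$dbba
Original string S is at sorted index 3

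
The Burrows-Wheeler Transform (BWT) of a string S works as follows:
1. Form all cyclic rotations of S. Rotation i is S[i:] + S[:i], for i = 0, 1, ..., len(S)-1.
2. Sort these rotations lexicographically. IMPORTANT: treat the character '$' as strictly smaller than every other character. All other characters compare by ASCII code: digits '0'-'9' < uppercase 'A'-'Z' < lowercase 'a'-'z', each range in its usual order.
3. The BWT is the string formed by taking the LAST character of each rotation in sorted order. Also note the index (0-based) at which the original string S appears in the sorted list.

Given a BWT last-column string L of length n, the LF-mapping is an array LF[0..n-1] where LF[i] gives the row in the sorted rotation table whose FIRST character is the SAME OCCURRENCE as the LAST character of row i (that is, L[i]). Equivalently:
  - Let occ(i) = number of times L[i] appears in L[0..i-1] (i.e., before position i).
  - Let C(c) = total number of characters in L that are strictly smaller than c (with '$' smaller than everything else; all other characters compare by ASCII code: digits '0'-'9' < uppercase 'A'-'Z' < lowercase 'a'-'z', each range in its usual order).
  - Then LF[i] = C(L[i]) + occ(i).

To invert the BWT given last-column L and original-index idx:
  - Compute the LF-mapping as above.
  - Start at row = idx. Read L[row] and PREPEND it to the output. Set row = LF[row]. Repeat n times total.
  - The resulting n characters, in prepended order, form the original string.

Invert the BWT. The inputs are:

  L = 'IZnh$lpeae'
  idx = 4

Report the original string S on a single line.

Answer: elephanZI$

Derivation:
LF mapping: 1 2 8 6 0 7 9 4 3 5
Walk LF starting at row 4, prepending L[row]:
  step 1: row=4, L[4]='$', prepend. Next row=LF[4]=0
  step 2: row=0, L[0]='I', prepend. Next row=LF[0]=1
  step 3: row=1, L[1]='Z', prepend. Next row=LF[1]=2
  step 4: row=2, L[2]='n', prepend. Next row=LF[2]=8
  step 5: row=8, L[8]='a', prepend. Next row=LF[8]=3
  step 6: row=3, L[3]='h', prepend. Next row=LF[3]=6
  step 7: row=6, L[6]='p', prepend. Next row=LF[6]=9
  step 8: row=9, L[9]='e', prepend. Next row=LF[9]=5
  step 9: row=5, L[5]='l', prepend. Next row=LF[5]=7
  step 10: row=7, L[7]='e', prepend. Next row=LF[7]=4
Reversed output: elephanZI$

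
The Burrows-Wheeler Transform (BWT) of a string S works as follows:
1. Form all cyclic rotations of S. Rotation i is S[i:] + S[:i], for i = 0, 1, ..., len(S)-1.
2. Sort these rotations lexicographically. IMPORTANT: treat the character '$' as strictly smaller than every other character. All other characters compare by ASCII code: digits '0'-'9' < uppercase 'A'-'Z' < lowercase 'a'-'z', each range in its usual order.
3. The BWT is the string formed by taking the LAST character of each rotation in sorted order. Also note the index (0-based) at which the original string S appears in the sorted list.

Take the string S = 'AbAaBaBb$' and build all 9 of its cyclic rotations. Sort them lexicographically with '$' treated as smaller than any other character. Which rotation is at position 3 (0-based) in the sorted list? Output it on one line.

Answer: BaBb$AbAa

Derivation:
All 9 rotations (rotation i = S[i:]+S[:i]):
  rot[0] = AbAaBaBb$
  rot[1] = bAaBaBb$A
  rot[2] = AaBaBb$Ab
  rot[3] = aBaBb$AbA
  rot[4] = BaBb$AbAa
  rot[5] = aBb$AbAaB
  rot[6] = Bb$AbAaBa
  rot[7] = b$AbAaBaB
  rot[8] = $AbAaBaBb
Sorted (with $ < everything):
  sorted[0] = $AbAaBaBb
  sorted[1] = AaBaBb$Ab
  sorted[2] = AbAaBaBb$
  sorted[3] = BaBb$AbAa
  sorted[4] = Bb$AbAaBa
  sorted[5] = aBaBb$AbA
  sorted[6] = aBb$AbAaB
  sorted[7] = b$AbAaBaB
  sorted[8] = bAaBaBb$A
sorted[3] = BaBb$AbAa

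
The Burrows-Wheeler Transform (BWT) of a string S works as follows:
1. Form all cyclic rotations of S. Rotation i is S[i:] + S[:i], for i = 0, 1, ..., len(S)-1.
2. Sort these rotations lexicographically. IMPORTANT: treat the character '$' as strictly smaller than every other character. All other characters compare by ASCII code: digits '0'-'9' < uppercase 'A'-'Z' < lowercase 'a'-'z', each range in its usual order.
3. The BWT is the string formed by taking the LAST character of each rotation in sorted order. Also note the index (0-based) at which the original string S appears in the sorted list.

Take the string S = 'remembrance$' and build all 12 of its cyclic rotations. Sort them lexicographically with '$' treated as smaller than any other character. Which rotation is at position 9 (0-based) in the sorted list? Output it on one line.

All 12 rotations (rotation i = S[i:]+S[:i]):
  rot[0] = remembrance$
  rot[1] = emembrance$r
  rot[2] = membrance$re
  rot[3] = embrance$rem
  rot[4] = mbrance$reme
  rot[5] = brance$remem
  rot[6] = rance$rememb
  rot[7] = ance$remembr
  rot[8] = nce$remembra
  rot[9] = ce$remembran
  rot[10] = e$remembranc
  rot[11] = $remembrance
Sorted (with $ < everything):
  sorted[0] = $remembrance
  sorted[1] = ance$remembr
  sorted[2] = brance$remem
  sorted[3] = ce$remembran
  sorted[4] = e$remembranc
  sorted[5] = embrance$rem
  sorted[6] = emembrance$r
  sorted[7] = mbrance$reme
  sorted[8] = membrance$re
  sorted[9] = nce$remembra
  sorted[10] = rance$rememb
  sorted[11] = remembrance$
sorted[9] = nce$remembra

Answer: nce$remembra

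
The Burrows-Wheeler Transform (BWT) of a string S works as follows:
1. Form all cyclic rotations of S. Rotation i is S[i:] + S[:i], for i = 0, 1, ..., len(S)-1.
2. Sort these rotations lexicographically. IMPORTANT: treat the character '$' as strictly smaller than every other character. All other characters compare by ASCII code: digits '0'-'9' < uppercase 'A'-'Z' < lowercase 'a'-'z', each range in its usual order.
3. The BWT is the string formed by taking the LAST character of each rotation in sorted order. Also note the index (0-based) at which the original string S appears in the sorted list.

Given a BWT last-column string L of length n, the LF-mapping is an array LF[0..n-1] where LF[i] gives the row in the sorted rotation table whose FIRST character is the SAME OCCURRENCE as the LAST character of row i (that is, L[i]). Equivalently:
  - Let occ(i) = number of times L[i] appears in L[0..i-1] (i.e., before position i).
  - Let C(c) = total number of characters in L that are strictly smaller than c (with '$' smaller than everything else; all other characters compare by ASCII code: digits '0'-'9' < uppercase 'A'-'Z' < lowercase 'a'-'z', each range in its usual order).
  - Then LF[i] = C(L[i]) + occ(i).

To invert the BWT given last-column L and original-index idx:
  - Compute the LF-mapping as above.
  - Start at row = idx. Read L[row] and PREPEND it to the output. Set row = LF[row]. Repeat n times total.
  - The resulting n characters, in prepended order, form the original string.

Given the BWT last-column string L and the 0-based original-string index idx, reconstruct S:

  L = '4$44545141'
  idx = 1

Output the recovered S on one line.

LF mapping: 3 0 4 5 8 6 9 1 7 2
Walk LF starting at row 1, prepending L[row]:
  step 1: row=1, L[1]='$', prepend. Next row=LF[1]=0
  step 2: row=0, L[0]='4', prepend. Next row=LF[0]=3
  step 3: row=3, L[3]='4', prepend. Next row=LF[3]=5
  step 4: row=5, L[5]='4', prepend. Next row=LF[5]=6
  step 5: row=6, L[6]='5', prepend. Next row=LF[6]=9
  step 6: row=9, L[9]='1', prepend. Next row=LF[9]=2
  step 7: row=2, L[2]='4', prepend. Next row=LF[2]=4
  step 8: row=4, L[4]='5', prepend. Next row=LF[4]=8
  step 9: row=8, L[8]='4', prepend. Next row=LF[8]=7
  step 10: row=7, L[7]='1', prepend. Next row=LF[7]=1
Reversed output: 145415444$

Answer: 145415444$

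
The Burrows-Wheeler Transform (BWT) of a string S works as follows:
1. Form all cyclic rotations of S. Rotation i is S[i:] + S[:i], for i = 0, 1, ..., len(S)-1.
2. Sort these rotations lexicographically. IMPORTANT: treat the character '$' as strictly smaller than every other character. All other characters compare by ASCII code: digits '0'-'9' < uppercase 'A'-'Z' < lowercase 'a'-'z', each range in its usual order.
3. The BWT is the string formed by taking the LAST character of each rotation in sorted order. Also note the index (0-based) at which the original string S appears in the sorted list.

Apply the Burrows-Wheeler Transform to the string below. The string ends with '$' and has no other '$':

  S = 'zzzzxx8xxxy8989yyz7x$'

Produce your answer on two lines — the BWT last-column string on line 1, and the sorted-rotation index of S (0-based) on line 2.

All 21 rotations (rotation i = S[i:]+S[:i]):
  rot[0] = zzzzxx8xxxy8989yyz7x$
  rot[1] = zzzxx8xxxy8989yyz7x$z
  rot[2] = zzxx8xxxy8989yyz7x$zz
  rot[3] = zxx8xxxy8989yyz7x$zzz
  rot[4] = xx8xxxy8989yyz7x$zzzz
  rot[5] = x8xxxy8989yyz7x$zzzzx
  rot[6] = 8xxxy8989yyz7x$zzzzxx
  rot[7] = xxxy8989yyz7x$zzzzxx8
  rot[8] = xxy8989yyz7x$zzzzxx8x
  rot[9] = xy8989yyz7x$zzzzxx8xx
  rot[10] = y8989yyz7x$zzzzxx8xxx
  rot[11] = 8989yyz7x$zzzzxx8xxxy
  rot[12] = 989yyz7x$zzzzxx8xxxy8
  rot[13] = 89yyz7x$zzzzxx8xxxy89
  rot[14] = 9yyz7x$zzzzxx8xxxy898
  rot[15] = yyz7x$zzzzxx8xxxy8989
  rot[16] = yz7x$zzzzxx8xxxy8989y
  rot[17] = z7x$zzzzxx8xxxy8989yy
  rot[18] = 7x$zzzzxx8xxxy8989yyz
  rot[19] = x$zzzzxx8xxxy8989yyz7
  rot[20] = $zzzzxx8xxxy8989yyz7x
Sorted (with $ < everything):
  sorted[0] = $zzzzxx8xxxy8989yyz7x  (last char: 'x')
  sorted[1] = 7x$zzzzxx8xxxy8989yyz  (last char: 'z')
  sorted[2] = 8989yyz7x$zzzzxx8xxxy  (last char: 'y')
  sorted[3] = 89yyz7x$zzzzxx8xxxy89  (last char: '9')
  sorted[4] = 8xxxy8989yyz7x$zzzzxx  (last char: 'x')
  sorted[5] = 989yyz7x$zzzzxx8xxxy8  (last char: '8')
  sorted[6] = 9yyz7x$zzzzxx8xxxy898  (last char: '8')
  sorted[7] = x$zzzzxx8xxxy8989yyz7  (last char: '7')
  sorted[8] = x8xxxy8989yyz7x$zzzzx  (last char: 'x')
  sorted[9] = xx8xxxy8989yyz7x$zzzz  (last char: 'z')
  sorted[10] = xxxy8989yyz7x$zzzzxx8  (last char: '8')
  sorted[11] = xxy8989yyz7x$zzzzxx8x  (last char: 'x')
  sorted[12] = xy8989yyz7x$zzzzxx8xx  (last char: 'x')
  sorted[13] = y8989yyz7x$zzzzxx8xxx  (last char: 'x')
  sorted[14] = yyz7x$zzzzxx8xxxy8989  (last char: '9')
  sorted[15] = yz7x$zzzzxx8xxxy8989y  (last char: 'y')
  sorted[16] = z7x$zzzzxx8xxxy8989yy  (last char: 'y')
  sorted[17] = zxx8xxxy8989yyz7x$zzz  (last char: 'z')
  sorted[18] = zzxx8xxxy8989yyz7x$zz  (last char: 'z')
  sorted[19] = zzzxx8xxxy8989yyz7x$z  (last char: 'z')
  sorted[20] = zzzzxx8xxxy8989yyz7x$  (last char: '$')
Last column: xzy9x887xz8xxx9yyzzz$
Original string S is at sorted index 20

Answer: xzy9x887xz8xxx9yyzzz$
20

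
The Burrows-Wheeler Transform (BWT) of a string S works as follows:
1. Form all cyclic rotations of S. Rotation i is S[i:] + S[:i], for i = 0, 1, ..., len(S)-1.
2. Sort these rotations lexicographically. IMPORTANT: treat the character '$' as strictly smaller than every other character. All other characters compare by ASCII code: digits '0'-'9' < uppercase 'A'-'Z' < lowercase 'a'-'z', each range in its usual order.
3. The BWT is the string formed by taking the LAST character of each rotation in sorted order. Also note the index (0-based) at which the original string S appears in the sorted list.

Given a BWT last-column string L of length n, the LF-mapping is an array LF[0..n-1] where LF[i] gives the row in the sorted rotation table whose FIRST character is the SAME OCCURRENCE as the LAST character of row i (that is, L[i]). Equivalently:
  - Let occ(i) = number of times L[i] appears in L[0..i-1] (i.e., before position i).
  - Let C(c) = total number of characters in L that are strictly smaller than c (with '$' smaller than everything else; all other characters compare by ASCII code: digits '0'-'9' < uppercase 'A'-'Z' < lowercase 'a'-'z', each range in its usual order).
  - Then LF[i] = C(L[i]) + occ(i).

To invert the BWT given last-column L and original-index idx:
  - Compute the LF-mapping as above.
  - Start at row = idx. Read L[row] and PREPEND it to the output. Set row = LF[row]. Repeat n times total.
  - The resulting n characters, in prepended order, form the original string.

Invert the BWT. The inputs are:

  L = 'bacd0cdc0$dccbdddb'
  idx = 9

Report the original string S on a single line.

LF mapping: 4 3 7 12 1 8 13 9 2 0 14 10 11 5 15 16 17 6
Walk LF starting at row 9, prepending L[row]:
  step 1: row=9, L[9]='$', prepend. Next row=LF[9]=0
  step 2: row=0, L[0]='b', prepend. Next row=LF[0]=4
  step 3: row=4, L[4]='0', prepend. Next row=LF[4]=1
  step 4: row=1, L[1]='a', prepend. Next row=LF[1]=3
  step 5: row=3, L[3]='d', prepend. Next row=LF[3]=12
  step 6: row=12, L[12]='c', prepend. Next row=LF[12]=11
  step 7: row=11, L[11]='c', prepend. Next row=LF[11]=10
  step 8: row=10, L[10]='d', prepend. Next row=LF[10]=14
  step 9: row=14, L[14]='d', prepend. Next row=LF[14]=15
  step 10: row=15, L[15]='d', prepend. Next row=LF[15]=16
  step 11: row=16, L[16]='d', prepend. Next row=LF[16]=17
  step 12: row=17, L[17]='b', prepend. Next row=LF[17]=6
  step 13: row=6, L[6]='d', prepend. Next row=LF[6]=13
  step 14: row=13, L[13]='b', prepend. Next row=LF[13]=5
  step 15: row=5, L[5]='c', prepend. Next row=LF[5]=8
  step 16: row=8, L[8]='0', prepend. Next row=LF[8]=2
  step 17: row=2, L[2]='c', prepend. Next row=LF[2]=7
  step 18: row=7, L[7]='c', prepend. Next row=LF[7]=9
Reversed output: cc0cbdbddddccda0b$

Answer: cc0cbdbddddccda0b$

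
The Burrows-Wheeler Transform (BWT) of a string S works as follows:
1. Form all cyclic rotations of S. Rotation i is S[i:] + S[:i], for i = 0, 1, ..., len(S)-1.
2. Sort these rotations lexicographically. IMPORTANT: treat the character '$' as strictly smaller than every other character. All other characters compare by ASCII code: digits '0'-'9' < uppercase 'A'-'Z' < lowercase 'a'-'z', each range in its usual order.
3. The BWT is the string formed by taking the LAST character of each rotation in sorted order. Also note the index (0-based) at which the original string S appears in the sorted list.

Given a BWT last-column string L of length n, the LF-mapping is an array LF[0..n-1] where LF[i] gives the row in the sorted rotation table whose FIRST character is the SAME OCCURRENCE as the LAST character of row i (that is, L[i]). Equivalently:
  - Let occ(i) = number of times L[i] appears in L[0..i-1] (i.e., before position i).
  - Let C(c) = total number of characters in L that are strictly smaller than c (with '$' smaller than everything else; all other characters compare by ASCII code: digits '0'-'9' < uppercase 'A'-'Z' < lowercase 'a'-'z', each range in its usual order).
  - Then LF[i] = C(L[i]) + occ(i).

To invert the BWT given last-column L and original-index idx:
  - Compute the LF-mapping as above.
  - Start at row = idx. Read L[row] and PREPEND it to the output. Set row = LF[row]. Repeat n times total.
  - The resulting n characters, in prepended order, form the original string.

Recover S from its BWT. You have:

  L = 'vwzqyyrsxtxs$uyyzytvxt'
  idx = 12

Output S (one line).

Answer: xuxvyyxzrtyyswqstzytv$

Derivation:
LF mapping: 9 11 20 1 15 16 2 3 12 5 13 4 0 8 17 18 21 19 6 10 14 7
Walk LF starting at row 12, prepending L[row]:
  step 1: row=12, L[12]='$', prepend. Next row=LF[12]=0
  step 2: row=0, L[0]='v', prepend. Next row=LF[0]=9
  step 3: row=9, L[9]='t', prepend. Next row=LF[9]=5
  step 4: row=5, L[5]='y', prepend. Next row=LF[5]=16
  step 5: row=16, L[16]='z', prepend. Next row=LF[16]=21
  step 6: row=21, L[21]='t', prepend. Next row=LF[21]=7
  step 7: row=7, L[7]='s', prepend. Next row=LF[7]=3
  step 8: row=3, L[3]='q', prepend. Next row=LF[3]=1
  step 9: row=1, L[1]='w', prepend. Next row=LF[1]=11
  step 10: row=11, L[11]='s', prepend. Next row=LF[11]=4
  step 11: row=4, L[4]='y', prepend. Next row=LF[4]=15
  step 12: row=15, L[15]='y', prepend. Next row=LF[15]=18
  step 13: row=18, L[18]='t', prepend. Next row=LF[18]=6
  step 14: row=6, L[6]='r', prepend. Next row=LF[6]=2
  step 15: row=2, L[2]='z', prepend. Next row=LF[2]=20
  step 16: row=20, L[20]='x', prepend. Next row=LF[20]=14
  step 17: row=14, L[14]='y', prepend. Next row=LF[14]=17
  step 18: row=17, L[17]='y', prepend. Next row=LF[17]=19
  step 19: row=19, L[19]='v', prepend. Next row=LF[19]=10
  step 20: row=10, L[10]='x', prepend. Next row=LF[10]=13
  step 21: row=13, L[13]='u', prepend. Next row=LF[13]=8
  step 22: row=8, L[8]='x', prepend. Next row=LF[8]=12
Reversed output: xuxvyyxzrtyyswqstzytv$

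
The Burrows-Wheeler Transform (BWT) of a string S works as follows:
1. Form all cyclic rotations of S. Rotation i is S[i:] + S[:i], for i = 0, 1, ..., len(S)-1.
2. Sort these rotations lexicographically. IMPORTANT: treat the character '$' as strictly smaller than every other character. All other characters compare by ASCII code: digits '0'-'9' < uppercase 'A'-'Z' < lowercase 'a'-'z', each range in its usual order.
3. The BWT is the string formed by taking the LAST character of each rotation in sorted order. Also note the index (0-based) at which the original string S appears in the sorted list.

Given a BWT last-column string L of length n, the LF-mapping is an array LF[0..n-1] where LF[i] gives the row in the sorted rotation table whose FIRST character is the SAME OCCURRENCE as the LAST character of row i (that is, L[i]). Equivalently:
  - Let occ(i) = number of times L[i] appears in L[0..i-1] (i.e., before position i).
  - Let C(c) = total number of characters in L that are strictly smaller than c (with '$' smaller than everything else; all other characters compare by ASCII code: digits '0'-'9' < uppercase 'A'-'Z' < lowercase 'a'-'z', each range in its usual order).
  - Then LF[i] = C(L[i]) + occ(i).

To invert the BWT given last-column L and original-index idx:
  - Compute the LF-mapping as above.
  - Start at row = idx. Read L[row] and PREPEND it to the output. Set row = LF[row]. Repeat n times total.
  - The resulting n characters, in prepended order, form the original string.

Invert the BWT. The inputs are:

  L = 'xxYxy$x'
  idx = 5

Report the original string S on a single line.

Answer: xyxxYx$

Derivation:
LF mapping: 2 3 1 4 6 0 5
Walk LF starting at row 5, prepending L[row]:
  step 1: row=5, L[5]='$', prepend. Next row=LF[5]=0
  step 2: row=0, L[0]='x', prepend. Next row=LF[0]=2
  step 3: row=2, L[2]='Y', prepend. Next row=LF[2]=1
  step 4: row=1, L[1]='x', prepend. Next row=LF[1]=3
  step 5: row=3, L[3]='x', prepend. Next row=LF[3]=4
  step 6: row=4, L[4]='y', prepend. Next row=LF[4]=6
  step 7: row=6, L[6]='x', prepend. Next row=LF[6]=5
Reversed output: xyxxYx$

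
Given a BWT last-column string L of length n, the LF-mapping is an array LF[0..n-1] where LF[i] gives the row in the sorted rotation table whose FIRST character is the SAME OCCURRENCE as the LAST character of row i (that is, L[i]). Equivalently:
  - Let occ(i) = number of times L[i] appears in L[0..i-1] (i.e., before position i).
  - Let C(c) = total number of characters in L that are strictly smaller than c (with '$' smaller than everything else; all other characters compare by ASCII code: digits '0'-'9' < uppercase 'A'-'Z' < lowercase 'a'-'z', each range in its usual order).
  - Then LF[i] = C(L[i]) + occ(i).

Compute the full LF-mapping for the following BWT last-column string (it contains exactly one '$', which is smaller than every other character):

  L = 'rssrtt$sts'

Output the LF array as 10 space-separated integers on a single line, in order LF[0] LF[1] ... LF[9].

Answer: 1 3 4 2 7 8 0 5 9 6

Derivation:
Char counts: '$':1, 'r':2, 's':4, 't':3
C (first-col start): C('$')=0, C('r')=1, C('s')=3, C('t')=7
L[0]='r': occ=0, LF[0]=C('r')+0=1+0=1
L[1]='s': occ=0, LF[1]=C('s')+0=3+0=3
L[2]='s': occ=1, LF[2]=C('s')+1=3+1=4
L[3]='r': occ=1, LF[3]=C('r')+1=1+1=2
L[4]='t': occ=0, LF[4]=C('t')+0=7+0=7
L[5]='t': occ=1, LF[5]=C('t')+1=7+1=8
L[6]='$': occ=0, LF[6]=C('$')+0=0+0=0
L[7]='s': occ=2, LF[7]=C('s')+2=3+2=5
L[8]='t': occ=2, LF[8]=C('t')+2=7+2=9
L[9]='s': occ=3, LF[9]=C('s')+3=3+3=6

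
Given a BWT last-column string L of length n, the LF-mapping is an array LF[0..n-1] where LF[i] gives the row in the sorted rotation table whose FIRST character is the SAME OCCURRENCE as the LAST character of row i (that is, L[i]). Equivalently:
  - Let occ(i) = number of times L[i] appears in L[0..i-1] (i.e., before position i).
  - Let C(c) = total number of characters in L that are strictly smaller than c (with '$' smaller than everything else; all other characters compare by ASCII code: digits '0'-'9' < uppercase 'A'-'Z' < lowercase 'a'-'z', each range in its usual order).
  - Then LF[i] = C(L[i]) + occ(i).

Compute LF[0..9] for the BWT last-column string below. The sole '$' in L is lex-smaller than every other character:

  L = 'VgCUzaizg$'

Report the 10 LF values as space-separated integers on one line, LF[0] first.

Char counts: '$':1, 'C':1, 'U':1, 'V':1, 'a':1, 'g':2, 'i':1, 'z':2
C (first-col start): C('$')=0, C('C')=1, C('U')=2, C('V')=3, C('a')=4, C('g')=5, C('i')=7, C('z')=8
L[0]='V': occ=0, LF[0]=C('V')+0=3+0=3
L[1]='g': occ=0, LF[1]=C('g')+0=5+0=5
L[2]='C': occ=0, LF[2]=C('C')+0=1+0=1
L[3]='U': occ=0, LF[3]=C('U')+0=2+0=2
L[4]='z': occ=0, LF[4]=C('z')+0=8+0=8
L[5]='a': occ=0, LF[5]=C('a')+0=4+0=4
L[6]='i': occ=0, LF[6]=C('i')+0=7+0=7
L[7]='z': occ=1, LF[7]=C('z')+1=8+1=9
L[8]='g': occ=1, LF[8]=C('g')+1=5+1=6
L[9]='$': occ=0, LF[9]=C('$')+0=0+0=0

Answer: 3 5 1 2 8 4 7 9 6 0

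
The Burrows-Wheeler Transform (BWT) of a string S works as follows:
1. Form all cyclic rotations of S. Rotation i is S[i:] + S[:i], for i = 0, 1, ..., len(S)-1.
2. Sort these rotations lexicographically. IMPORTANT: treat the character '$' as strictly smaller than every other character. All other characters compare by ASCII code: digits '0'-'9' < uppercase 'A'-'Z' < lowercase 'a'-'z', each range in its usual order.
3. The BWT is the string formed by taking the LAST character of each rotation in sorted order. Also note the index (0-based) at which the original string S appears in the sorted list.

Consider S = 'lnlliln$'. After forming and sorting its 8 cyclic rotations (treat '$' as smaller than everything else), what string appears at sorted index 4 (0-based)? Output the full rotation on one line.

All 8 rotations (rotation i = S[i:]+S[:i]):
  rot[0] = lnlliln$
  rot[1] = nlliln$l
  rot[2] = lliln$ln
  rot[3] = liln$lnl
  rot[4] = iln$lnll
  rot[5] = ln$lnlli
  rot[6] = n$lnllil
  rot[7] = $lnlliln
Sorted (with $ < everything):
  sorted[0] = $lnlliln
  sorted[1] = iln$lnll
  sorted[2] = liln$lnl
  sorted[3] = lliln$ln
  sorted[4] = ln$lnlli
  sorted[5] = lnlliln$
  sorted[6] = n$lnllil
  sorted[7] = nlliln$l
sorted[4] = ln$lnlli

Answer: ln$lnlli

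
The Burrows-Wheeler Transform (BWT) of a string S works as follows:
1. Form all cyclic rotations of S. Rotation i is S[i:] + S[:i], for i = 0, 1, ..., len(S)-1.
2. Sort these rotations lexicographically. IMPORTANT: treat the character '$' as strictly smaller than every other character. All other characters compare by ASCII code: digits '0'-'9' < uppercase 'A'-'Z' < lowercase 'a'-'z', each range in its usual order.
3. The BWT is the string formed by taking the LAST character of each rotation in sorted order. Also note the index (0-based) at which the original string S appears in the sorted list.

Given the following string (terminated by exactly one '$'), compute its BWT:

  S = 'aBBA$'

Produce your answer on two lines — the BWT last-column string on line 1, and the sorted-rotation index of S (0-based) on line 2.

Answer: ABBa$
4

Derivation:
All 5 rotations (rotation i = S[i:]+S[:i]):
  rot[0] = aBBA$
  rot[1] = BBA$a
  rot[2] = BA$aB
  rot[3] = A$aBB
  rot[4] = $aBBA
Sorted (with $ < everything):
  sorted[0] = $aBBA  (last char: 'A')
  sorted[1] = A$aBB  (last char: 'B')
  sorted[2] = BA$aB  (last char: 'B')
  sorted[3] = BBA$a  (last char: 'a')
  sorted[4] = aBBA$  (last char: '$')
Last column: ABBa$
Original string S is at sorted index 4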